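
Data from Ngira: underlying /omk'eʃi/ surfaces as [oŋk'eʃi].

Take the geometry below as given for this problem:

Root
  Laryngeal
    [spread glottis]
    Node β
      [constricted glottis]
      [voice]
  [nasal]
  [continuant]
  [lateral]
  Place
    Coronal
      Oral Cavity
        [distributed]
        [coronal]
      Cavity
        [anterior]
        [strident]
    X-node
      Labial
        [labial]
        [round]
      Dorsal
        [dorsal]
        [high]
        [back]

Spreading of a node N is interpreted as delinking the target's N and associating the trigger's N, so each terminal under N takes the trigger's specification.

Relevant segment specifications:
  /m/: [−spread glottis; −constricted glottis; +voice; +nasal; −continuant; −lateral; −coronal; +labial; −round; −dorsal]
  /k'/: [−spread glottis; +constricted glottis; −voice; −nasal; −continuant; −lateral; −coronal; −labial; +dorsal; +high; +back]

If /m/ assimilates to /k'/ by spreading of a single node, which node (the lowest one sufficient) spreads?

X-node

Comparing /m/ with its surface form [ŋ], the features that change are [labial], [round], [dorsal], [high], [back].
The smallest constituent containing every changed terminal is X-node — each of its daughters lacks at least one of the affected features.
Spreading X-node from /k'/ overwrites each of those terminals with /k'/'s values, yielding exactly [ŋ].
[nasal], [voice] stay as in /m/ although /k'/ differs there, so no node dominating them spread; among the remaining candidates X-node is the lowest that derives the output.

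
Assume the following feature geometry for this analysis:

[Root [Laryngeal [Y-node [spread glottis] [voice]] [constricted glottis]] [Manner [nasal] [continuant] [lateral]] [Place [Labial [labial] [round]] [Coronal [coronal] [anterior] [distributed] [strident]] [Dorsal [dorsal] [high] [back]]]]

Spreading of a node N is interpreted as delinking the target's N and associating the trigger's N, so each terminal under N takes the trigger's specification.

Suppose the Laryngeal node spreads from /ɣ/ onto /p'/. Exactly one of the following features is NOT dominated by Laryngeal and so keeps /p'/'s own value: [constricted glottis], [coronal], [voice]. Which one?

[coronal]

The terminals dominated by Laryngeal are [spread glottis], [voice], [constricted glottis].
Spreading Laryngeal replaces [constricted glottis], [voice] with the trigger's values, since each sits inside the Laryngeal constituent.
[coronal] attaches under Coronal, not under Laryngeal, so /p'/ retains its own value for [coronal].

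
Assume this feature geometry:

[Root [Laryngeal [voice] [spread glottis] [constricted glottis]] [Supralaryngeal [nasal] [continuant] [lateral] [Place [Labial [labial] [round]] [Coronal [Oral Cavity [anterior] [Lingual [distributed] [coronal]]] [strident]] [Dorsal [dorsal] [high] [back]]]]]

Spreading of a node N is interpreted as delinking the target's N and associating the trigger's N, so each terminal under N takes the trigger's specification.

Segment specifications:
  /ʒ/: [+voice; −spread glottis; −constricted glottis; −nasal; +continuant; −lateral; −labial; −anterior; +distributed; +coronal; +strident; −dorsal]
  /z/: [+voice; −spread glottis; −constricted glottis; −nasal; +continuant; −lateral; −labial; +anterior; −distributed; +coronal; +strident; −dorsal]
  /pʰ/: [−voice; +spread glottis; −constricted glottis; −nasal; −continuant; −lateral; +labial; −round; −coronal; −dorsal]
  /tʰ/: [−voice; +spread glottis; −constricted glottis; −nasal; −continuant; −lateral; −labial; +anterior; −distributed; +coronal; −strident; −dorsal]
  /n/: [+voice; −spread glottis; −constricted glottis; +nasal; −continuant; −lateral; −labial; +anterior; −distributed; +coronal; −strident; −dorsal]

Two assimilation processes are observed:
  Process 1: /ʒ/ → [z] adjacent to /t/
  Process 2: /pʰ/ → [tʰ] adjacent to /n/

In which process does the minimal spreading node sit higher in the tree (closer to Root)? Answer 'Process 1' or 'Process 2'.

Process 1 alters [anterior], [distributed]; the lowest common ancestor is Oral Cavity (depth 4 from Root).
In Process 2, [labial], [round], [coronal], [anterior], [distributed], [strident] change, so the minimal spreading node is Place at depth 2.
Place (depth 2) sits above Oral Cavity (depth 4), making Process 2 the one with the higher spreading node.

Process 2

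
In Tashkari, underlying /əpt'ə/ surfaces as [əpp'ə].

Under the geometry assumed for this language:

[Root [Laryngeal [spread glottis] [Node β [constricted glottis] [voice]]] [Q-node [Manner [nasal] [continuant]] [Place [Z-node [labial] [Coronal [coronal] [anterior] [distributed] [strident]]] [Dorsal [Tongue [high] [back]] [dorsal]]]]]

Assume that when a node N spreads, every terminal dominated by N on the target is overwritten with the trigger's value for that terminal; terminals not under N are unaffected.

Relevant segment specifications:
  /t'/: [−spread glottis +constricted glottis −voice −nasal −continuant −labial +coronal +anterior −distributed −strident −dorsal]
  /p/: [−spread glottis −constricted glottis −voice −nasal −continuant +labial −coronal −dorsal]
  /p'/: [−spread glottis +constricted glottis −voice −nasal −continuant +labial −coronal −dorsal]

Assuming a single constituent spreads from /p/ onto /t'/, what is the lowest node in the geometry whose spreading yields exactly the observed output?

Comparing /t'/ with its surface form [p'], the features that change are [labial], [coronal], [anterior], [distributed], [strident].
These terminals are all dominated by Z-node, and no proper subconstituent of Z-node covers them all; Z-node is their lowest common ancestor.
If Z-node spreads, every terminal under it takes /p/'s value, producing [p'] as observed.
[constricted glottis], a feature on which the two segments disagree outside Z-node, is unchanged — nothing dominating it spread, and Z-node is the minimal sufficient constituent.

Z-node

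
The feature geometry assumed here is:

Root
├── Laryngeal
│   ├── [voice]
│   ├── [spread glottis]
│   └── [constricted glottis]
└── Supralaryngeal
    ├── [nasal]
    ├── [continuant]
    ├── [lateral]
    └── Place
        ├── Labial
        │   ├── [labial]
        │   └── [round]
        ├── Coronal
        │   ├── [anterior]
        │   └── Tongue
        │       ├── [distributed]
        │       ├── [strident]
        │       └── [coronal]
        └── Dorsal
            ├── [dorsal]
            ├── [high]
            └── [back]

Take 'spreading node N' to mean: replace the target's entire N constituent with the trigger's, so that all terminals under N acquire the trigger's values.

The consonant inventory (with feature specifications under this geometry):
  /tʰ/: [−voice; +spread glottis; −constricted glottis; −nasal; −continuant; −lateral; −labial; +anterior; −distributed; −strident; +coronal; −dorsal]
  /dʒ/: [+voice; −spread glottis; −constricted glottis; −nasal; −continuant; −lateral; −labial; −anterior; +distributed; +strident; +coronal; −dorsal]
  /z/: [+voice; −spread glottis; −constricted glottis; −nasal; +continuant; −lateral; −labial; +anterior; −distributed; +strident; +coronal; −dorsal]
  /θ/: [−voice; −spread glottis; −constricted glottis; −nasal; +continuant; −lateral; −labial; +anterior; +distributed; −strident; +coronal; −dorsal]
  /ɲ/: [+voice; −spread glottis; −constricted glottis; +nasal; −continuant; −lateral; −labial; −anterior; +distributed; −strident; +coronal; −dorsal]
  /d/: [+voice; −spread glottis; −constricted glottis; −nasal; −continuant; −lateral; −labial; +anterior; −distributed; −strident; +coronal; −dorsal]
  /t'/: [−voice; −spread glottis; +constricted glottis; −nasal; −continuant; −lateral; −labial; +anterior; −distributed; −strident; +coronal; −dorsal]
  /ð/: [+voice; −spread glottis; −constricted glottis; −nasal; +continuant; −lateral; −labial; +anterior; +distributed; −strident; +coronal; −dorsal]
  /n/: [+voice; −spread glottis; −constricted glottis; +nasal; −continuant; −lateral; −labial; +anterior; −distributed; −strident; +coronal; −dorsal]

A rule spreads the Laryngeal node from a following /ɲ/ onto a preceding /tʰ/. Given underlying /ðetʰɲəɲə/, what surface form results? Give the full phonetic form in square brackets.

[ðedɲəɲə]

The Laryngeal node dominates the terminals [voice], [spread glottis], [constricted glottis].
The target acquires /ɲ/'s values for everything under Laryngeal — [+voice], [−spread glottis], [−constricted glottis] — while keeping its own [nasal], [continuant], [lateral], ….
This feature bundle is that of [d], so /ðetʰɲəɲə/ surfaces as [ðedɲəɲə].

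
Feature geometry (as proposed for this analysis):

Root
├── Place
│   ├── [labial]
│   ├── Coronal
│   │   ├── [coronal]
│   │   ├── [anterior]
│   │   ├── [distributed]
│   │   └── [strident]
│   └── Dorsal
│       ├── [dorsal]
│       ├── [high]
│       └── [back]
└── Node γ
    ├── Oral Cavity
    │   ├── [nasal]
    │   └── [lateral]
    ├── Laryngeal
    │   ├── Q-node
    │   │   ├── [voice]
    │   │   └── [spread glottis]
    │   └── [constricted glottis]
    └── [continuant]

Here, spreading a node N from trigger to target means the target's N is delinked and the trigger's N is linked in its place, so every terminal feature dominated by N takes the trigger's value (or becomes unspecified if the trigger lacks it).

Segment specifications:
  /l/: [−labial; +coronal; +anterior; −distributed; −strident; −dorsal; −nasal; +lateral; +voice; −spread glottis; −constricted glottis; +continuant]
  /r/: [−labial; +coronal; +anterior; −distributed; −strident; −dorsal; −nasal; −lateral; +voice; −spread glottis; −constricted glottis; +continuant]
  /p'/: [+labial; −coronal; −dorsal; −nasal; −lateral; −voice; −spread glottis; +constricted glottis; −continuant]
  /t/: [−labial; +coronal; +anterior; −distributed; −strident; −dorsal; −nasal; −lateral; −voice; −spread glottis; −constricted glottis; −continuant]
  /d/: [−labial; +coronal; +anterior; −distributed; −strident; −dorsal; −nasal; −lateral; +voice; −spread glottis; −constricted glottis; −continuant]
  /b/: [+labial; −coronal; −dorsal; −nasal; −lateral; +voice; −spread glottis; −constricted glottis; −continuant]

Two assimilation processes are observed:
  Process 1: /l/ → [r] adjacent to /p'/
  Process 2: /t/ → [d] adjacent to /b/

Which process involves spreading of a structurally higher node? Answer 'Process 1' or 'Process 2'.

Process 1

Process 1: the feature that changes is [lateral]; the minimal node is [lateral] (depth 3).
Process 2: the feature that changes is [voice]; the minimal node is [voice] (depth 4).
[lateral] (depth 3) sits above [voice] (depth 4), making Process 1 the one with the higher spreading node.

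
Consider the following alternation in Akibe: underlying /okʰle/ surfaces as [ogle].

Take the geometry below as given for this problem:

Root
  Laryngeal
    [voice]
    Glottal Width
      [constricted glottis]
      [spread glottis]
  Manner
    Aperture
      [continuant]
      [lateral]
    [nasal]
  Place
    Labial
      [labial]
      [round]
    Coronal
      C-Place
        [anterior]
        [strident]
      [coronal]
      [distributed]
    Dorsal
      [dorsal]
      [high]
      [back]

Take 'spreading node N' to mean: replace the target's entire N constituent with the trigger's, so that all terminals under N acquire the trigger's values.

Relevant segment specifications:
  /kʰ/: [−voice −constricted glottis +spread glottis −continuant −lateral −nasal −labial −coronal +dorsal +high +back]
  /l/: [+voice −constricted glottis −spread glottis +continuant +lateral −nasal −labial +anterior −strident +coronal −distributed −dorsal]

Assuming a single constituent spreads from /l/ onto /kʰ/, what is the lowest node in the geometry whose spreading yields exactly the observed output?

Laryngeal

Feature comparison: [voice], [spread glottis] differ between /kʰ/ and [g]; the remaining terminals match.
Tracing each changed feature up the tree, the paths first meet at Laryngeal; any lower node misses at least one of them.
Delinking /kʰ/'s Laryngeal and associating /l/'s Laryngeal gives precisely the feature bundle of [g].
Had Root spread, [coronal], [dorsal] would have taken /l/'s values; they stay as in /kʰ/, confirming the spreading constituent is exactly Laryngeal.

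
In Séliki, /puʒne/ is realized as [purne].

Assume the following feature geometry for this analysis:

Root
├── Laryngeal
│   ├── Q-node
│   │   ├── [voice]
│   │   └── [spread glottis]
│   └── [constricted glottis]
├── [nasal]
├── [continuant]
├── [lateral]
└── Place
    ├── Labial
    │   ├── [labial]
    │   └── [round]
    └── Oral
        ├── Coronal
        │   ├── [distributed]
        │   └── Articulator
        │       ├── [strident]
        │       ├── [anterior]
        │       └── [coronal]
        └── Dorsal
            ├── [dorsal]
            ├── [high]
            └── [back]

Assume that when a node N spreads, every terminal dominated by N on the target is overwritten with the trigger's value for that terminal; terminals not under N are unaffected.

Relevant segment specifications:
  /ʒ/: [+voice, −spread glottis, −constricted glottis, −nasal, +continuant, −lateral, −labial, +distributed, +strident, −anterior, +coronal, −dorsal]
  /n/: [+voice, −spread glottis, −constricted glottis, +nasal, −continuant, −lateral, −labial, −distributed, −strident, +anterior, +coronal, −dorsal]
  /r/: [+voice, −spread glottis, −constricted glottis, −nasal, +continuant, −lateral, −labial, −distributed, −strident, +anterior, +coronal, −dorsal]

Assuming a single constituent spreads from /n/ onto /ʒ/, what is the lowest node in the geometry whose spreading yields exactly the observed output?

Feature comparison: [anterior], [distributed], [strident] differ between /ʒ/ and [r]; the remaining terminals match.
Tracing each changed feature up the tree, the paths first meet at Coronal; any lower node misses at least one of them.
If Coronal spreads, every terminal under it takes /n/'s value, producing [r] as observed.
Features on which the two segments disagree outside Coronal, such as [continuant], [nasal], are unchanged — nothing dominating them spread, and Coronal is the minimal sufficient constituent.

Coronal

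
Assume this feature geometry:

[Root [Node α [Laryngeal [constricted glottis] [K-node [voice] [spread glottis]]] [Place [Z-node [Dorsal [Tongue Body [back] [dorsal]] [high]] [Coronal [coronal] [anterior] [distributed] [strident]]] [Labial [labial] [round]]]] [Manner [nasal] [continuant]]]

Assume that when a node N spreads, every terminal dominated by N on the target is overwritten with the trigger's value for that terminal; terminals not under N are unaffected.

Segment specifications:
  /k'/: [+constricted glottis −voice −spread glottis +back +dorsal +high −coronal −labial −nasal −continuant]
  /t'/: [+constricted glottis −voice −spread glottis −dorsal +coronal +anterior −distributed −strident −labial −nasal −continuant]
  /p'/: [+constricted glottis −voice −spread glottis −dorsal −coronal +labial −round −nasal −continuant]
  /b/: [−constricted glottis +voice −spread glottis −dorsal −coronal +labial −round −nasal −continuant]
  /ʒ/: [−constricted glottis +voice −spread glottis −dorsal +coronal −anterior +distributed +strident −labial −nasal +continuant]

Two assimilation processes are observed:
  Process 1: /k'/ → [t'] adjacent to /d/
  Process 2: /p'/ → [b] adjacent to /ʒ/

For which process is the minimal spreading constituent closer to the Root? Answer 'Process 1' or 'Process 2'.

Process 2

Process 1 alters [coronal], [anterior], [distributed], [strident], [dorsal], [high], [back]; the lowest common ancestor is Z-node (depth 3 from Root).
Process 2 alters [voice], [constricted glottis]; the lowest common ancestor is Laryngeal (depth 2 from Root).
Laryngeal (depth 2) sits above Z-node (depth 3), making Process 2 the one with the higher spreading node.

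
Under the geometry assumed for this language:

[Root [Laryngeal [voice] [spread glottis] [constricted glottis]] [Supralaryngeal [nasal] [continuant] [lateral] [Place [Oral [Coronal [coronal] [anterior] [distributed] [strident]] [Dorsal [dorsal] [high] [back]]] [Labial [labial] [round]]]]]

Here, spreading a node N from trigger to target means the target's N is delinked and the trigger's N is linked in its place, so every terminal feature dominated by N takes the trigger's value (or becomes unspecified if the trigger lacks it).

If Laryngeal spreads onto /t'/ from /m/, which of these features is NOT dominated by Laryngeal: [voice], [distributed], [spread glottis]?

The terminals dominated by Laryngeal are [voice], [spread glottis], [constricted glottis].
Spreading Laryngeal replaces [voice], [spread glottis] with the trigger's values, since each sits inside the Laryngeal constituent.
But [distributed] is a dependent of Coronal, outside Laryngeal; it is therefore untouched by the spreading.

[distributed]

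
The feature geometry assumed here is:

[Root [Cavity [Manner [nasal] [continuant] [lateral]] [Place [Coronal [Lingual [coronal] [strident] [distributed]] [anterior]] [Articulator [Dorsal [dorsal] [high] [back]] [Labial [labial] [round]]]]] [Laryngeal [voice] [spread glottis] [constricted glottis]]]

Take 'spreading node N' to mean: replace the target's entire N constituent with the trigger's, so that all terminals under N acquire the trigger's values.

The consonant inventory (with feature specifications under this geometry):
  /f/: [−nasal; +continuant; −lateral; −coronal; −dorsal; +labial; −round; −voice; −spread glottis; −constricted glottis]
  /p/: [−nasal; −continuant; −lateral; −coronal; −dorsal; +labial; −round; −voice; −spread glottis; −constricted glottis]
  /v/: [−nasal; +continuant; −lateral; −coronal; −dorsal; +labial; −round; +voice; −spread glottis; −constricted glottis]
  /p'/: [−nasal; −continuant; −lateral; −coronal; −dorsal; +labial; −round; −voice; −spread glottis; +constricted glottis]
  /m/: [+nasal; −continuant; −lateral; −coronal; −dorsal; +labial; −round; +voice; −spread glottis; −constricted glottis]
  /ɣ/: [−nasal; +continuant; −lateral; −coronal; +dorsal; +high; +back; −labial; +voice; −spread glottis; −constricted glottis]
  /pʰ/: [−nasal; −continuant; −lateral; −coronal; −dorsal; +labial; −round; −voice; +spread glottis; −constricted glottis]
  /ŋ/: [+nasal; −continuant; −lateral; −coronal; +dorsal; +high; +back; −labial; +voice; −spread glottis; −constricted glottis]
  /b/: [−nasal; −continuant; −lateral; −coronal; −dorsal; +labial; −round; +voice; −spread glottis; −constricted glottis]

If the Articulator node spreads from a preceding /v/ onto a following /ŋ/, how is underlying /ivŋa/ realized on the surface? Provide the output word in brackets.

The Articulator node dominates the terminals [dorsal], [high], [back], [labial], [round].
After delinking /ŋ/'s Articulator and linking /v/'s, the affected terminals become [−dorsal], [+labial], [−round]; [nasal], [continuant], [lateral], … (outside Articulator) are retained from /ŋ/.
Among the inventory, only /m/ has exactly this specification, giving the surface form [ivma].

[ivma]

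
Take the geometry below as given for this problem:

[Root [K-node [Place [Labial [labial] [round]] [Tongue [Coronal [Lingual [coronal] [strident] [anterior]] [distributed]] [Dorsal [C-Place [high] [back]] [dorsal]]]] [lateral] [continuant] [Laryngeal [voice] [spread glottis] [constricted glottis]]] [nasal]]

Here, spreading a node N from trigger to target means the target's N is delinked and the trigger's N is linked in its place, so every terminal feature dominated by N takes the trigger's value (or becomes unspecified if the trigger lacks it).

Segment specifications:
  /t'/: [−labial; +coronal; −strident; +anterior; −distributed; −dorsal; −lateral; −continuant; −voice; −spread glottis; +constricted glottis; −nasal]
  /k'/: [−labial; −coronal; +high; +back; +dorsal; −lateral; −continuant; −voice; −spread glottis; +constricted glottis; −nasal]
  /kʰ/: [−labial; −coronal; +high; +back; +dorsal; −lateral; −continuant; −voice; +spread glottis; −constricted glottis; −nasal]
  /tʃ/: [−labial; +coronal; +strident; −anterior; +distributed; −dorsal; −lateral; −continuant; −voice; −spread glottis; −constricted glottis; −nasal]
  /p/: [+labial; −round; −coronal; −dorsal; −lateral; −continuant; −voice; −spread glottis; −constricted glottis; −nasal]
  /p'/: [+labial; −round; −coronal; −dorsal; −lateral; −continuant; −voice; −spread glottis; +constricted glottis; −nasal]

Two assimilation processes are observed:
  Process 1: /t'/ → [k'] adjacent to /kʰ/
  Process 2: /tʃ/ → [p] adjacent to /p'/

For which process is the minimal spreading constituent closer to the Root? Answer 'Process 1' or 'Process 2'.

Process 2

In Process 1, [coronal], [anterior], [distributed], [strident], [dorsal], [high], [back] change, so the minimal spreading node is Tongue at depth 3.
Process 2 alters [labial], [round], [coronal], [anterior], [distributed], [strident]; the lowest common ancestor is Place (depth 2 from Root).
Depth 2 < depth 3; Process 2 involves the structurally higher constituent Place.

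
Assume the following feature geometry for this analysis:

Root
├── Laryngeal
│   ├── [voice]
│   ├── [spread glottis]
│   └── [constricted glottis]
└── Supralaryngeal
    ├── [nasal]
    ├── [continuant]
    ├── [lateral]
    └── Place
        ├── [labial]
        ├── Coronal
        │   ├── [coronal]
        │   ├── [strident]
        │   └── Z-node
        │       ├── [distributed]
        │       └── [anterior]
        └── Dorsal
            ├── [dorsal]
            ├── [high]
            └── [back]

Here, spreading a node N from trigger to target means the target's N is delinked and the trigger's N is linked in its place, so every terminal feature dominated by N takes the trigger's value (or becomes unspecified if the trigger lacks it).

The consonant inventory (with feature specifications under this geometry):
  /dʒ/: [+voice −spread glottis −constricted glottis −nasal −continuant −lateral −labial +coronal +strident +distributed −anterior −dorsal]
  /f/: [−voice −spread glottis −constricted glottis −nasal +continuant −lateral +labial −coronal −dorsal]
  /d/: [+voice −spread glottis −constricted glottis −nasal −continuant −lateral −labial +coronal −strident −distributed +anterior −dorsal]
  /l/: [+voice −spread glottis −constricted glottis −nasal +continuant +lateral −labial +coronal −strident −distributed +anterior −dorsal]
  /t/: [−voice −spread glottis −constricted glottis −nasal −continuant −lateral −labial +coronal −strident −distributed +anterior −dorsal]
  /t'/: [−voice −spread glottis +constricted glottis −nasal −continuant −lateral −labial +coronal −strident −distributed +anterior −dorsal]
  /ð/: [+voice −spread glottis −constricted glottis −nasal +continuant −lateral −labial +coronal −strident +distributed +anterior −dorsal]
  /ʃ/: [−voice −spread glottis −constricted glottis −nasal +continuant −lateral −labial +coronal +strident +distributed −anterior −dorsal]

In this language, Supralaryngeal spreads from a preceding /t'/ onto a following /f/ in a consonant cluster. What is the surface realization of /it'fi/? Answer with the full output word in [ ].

[it'ti]

Supralaryngeal immediately or transitively dominates [nasal], [continuant], [lateral], [labial], [coronal], [strident], [distributed], [anterior], [dorsal], [high], [back].
The target acquires /t'/'s values for everything under Supralaryngeal — [−nasal], [−continuant], [−lateral], [−labial], [+coronal], [−strident], [−distributed], [+anterior], [−dorsal] — while keeping its own [voice], [spread glottis], [constricted glottis].
This feature bundle is that of [t], so /it'fi/ surfaces as [it'ti].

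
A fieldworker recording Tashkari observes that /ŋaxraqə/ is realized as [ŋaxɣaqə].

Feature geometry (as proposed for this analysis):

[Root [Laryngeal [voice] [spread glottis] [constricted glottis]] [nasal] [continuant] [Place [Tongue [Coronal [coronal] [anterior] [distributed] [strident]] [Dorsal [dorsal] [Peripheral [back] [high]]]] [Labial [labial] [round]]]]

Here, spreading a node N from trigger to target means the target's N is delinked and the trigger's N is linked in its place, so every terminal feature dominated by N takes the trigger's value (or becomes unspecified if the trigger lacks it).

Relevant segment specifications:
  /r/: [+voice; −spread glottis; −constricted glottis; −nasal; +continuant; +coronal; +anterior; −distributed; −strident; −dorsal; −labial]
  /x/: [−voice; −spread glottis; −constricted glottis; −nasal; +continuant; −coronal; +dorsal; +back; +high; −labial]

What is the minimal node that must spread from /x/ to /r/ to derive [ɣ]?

Comparing /r/ with its surface form [ɣ], the features that change are [coronal], [anterior], [distributed], [strident], [dorsal], [high], [back].
In this geometry the lowest node dominating all of them is Tongue: every daughter of Tongue dominates only a proper subset, so no lower node suffices.
Delinking /r/'s Tongue and associating /x/'s Tongue gives precisely the feature bundle of [ɣ].
[voice], a feature on which the two segments disagree outside Tongue, is unchanged — nothing dominating it spread, and Tongue is the minimal sufficient constituent.

Tongue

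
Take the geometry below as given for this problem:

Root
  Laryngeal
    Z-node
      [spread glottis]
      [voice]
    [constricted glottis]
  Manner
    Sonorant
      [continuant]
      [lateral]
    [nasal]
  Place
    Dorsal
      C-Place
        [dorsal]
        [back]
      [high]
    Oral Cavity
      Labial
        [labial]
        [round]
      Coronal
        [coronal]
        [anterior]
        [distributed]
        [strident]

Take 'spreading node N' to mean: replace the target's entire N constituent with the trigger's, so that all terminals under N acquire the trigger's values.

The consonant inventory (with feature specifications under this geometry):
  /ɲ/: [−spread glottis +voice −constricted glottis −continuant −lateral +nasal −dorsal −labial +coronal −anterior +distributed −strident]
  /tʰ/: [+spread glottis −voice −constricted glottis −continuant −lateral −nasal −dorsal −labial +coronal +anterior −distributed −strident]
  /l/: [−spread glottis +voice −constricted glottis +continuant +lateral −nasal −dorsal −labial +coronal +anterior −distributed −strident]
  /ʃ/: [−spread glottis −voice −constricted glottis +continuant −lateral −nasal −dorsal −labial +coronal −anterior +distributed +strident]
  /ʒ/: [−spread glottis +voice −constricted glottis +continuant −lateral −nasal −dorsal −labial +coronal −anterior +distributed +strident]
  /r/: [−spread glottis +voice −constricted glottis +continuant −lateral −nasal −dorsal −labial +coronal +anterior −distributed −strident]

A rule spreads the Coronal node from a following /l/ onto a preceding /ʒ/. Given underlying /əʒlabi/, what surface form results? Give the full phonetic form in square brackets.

[ərlabi]

The Coronal node dominates the terminals [coronal], [anterior], [distributed], [strident].
After delinking /ʒ/'s Coronal and linking /l/'s, the affected terminals become [+coronal], [+anterior], [−distributed], [−strident]; [spread glottis], [voice], [constricted glottis], … (outside Coronal) are retained from /ʒ/.
The resulting bundle matches /r/ in the inventory; substituting it for /ʒ/ gives [ərlabi].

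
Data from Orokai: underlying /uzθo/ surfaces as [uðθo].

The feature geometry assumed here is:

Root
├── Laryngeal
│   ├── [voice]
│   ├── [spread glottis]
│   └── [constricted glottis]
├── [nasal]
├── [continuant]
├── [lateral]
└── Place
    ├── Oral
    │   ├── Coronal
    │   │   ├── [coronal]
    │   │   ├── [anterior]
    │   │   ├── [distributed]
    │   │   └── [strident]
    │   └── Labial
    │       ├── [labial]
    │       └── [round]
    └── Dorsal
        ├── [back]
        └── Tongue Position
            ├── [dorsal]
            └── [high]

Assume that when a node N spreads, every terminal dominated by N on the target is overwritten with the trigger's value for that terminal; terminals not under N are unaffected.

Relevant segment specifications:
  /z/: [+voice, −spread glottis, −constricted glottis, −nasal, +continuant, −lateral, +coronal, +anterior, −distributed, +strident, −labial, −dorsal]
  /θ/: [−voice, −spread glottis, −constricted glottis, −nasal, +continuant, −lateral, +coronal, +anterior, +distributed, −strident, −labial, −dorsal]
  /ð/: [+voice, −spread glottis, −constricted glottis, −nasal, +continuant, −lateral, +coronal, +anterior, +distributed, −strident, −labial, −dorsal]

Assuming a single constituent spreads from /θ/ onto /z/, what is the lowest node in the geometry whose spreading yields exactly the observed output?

Comparing /z/ with its surface form [ð], the features that change are [distributed], [strident].
These terminals are all dominated by Coronal, and no proper subconstituent of Coronal covers them all; Coronal is their lowest common ancestor.
If Coronal spreads, every terminal under it takes /θ/'s value, producing [ð] as observed.
[voice], a feature on which the two segments disagree outside Coronal, is unchanged — nothing dominating it spread, and Coronal is the minimal sufficient constituent.

Coronal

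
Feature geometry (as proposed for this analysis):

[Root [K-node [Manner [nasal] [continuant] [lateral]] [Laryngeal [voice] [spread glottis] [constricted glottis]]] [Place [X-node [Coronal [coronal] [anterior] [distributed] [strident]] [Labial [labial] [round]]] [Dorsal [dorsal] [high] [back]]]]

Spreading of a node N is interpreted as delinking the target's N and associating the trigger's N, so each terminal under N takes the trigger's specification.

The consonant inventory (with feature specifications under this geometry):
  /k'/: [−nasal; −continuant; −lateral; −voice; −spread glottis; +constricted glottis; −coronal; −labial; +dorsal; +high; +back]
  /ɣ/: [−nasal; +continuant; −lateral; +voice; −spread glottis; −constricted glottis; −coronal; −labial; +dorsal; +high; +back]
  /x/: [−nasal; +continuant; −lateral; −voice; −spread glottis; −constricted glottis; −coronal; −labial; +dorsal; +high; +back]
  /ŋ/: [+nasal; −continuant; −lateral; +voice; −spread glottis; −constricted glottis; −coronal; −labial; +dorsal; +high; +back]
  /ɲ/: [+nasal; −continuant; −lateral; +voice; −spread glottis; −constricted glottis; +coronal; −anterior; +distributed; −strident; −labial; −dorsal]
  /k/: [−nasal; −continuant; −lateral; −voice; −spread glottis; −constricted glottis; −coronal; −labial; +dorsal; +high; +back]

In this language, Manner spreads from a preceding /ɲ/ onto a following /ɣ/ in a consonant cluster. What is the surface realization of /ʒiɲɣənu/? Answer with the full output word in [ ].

[ʒiɲŋənu]

Manner immediately or transitively dominates [nasal], [continuant], [lateral].
After delinking /ɣ/'s Manner and linking /ɲ/'s, the affected terminals become [+nasal], [−continuant], [−lateral]; [voice], [spread glottis], [constricted glottis], … (outside Manner) are retained from /ɣ/.
The resulting bundle matches /ŋ/ in the inventory; substituting it for /ɣ/ gives [ʒiɲŋənu].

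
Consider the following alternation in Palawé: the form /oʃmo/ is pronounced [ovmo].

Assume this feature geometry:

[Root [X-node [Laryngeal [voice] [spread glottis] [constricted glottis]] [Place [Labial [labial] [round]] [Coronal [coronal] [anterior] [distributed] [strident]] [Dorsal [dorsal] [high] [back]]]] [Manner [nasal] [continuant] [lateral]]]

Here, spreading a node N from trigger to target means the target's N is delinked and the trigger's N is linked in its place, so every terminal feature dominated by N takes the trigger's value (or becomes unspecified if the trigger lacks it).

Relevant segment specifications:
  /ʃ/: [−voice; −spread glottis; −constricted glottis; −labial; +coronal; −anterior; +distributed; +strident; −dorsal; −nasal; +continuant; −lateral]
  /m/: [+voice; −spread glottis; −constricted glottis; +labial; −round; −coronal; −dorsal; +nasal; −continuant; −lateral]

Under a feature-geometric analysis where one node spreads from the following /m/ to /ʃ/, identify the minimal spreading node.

X-node

The alternation /ʃ/ → [v] changes [voice], [labial], [round], [coronal], [anterior], [distributed], [strident] and nothing else.
In this geometry the lowest node dominating all of them is X-node: every daughter of X-node dominates only a proper subset, so no lower node suffices.
If X-node spreads, every terminal under it takes /m/'s value, producing [v] as observed.
Since [continuant], [nasal] are preserved even though /m/ disagrees there, no node above X-node spread.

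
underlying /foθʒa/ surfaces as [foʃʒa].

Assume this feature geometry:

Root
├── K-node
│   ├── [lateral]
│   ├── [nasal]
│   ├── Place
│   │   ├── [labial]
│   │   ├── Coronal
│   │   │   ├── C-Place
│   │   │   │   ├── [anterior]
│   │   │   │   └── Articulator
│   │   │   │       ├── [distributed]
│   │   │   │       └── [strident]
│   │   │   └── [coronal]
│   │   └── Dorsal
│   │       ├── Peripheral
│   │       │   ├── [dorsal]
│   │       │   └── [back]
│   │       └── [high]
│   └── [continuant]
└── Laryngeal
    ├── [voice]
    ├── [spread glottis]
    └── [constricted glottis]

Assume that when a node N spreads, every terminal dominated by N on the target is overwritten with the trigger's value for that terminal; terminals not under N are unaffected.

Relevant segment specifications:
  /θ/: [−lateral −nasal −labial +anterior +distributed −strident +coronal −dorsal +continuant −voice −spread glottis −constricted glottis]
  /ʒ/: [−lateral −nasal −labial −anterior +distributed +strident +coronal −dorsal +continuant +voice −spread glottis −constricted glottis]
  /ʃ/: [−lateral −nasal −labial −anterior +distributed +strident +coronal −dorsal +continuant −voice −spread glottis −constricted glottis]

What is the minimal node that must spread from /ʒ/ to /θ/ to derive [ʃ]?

C-Place

Feature comparison: [anterior], [strident] differ between /θ/ and [ʃ]; the remaining terminals match.
The smallest constituent containing every changed terminal is C-Place — each of its daughters lacks at least one of the affected features.
Spreading C-Place from /ʒ/ overwrites each of those terminals with /ʒ/'s values, yielding exactly [ʃ].
[voice] stays as in /θ/ although /ʒ/ differs there, so no node dominating it spread; among the remaining candidates C-Place is the lowest that derives the output.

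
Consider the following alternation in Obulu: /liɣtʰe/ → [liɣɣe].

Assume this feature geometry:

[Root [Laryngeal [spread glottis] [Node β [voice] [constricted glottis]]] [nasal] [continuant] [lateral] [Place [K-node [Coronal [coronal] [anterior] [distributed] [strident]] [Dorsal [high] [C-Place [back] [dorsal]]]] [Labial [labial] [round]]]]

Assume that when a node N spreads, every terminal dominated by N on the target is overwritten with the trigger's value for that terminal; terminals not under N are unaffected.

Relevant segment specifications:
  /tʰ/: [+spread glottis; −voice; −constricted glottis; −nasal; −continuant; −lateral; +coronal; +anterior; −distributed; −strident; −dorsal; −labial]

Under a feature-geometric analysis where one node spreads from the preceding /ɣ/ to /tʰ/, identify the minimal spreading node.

Root

/tʰ/ and [ɣ] differ in [voice], [spread glottis], [continuant], [coronal], [anterior], [distributed], [strident], [dorsal], [high], [back]; every other specified feature is identical.
These terminals are all dominated by Root, and no proper subconstituent of Root covers them all; Root is their lowest common ancestor.
If Root spreads, every terminal under it takes /ɣ/'s value, producing [ɣ] as observed.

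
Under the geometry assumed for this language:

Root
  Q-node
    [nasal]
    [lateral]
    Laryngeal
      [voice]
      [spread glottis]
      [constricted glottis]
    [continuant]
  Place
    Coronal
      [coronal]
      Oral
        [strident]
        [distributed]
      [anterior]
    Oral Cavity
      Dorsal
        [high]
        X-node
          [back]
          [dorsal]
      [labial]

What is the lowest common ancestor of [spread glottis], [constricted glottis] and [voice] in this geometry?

Laryngeal

[spread glottis]: Root → Q-node → Laryngeal → [spread glottis].
[constricted glottis]: Root → Q-node → Laryngeal → [constricted glottis].
[voice]: Root → Q-node → Laryngeal → [voice].
The lowest node appearing on every path is Laryngeal; each proper daughter of Laryngeal fails to dominate at least one of the listed features.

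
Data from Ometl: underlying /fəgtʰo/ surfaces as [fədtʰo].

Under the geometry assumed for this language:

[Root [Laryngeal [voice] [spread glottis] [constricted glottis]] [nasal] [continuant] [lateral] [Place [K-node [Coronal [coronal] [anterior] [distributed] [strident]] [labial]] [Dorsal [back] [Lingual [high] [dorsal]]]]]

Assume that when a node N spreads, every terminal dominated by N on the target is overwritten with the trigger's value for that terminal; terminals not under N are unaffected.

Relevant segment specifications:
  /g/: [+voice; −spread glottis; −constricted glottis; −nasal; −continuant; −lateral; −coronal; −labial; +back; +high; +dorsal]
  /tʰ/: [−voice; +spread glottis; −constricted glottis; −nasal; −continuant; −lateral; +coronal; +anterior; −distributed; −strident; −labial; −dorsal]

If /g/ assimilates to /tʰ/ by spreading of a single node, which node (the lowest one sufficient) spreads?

Comparing /g/ with its surface form [d], the features that change are [coronal], [anterior], [distributed], [strident], [dorsal], [high], [back].
In this geometry the lowest node dominating all of them is Place: every daughter of Place dominates only a proper subset, so no lower node suffices.
If Place spreads, every terminal under it takes /tʰ/'s value, producing [d] as observed.
Had Root spread, [voice], [spread glottis] would have taken /tʰ/'s values; they stay as in /g/, confirming the spreading constituent is exactly Place.

Place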